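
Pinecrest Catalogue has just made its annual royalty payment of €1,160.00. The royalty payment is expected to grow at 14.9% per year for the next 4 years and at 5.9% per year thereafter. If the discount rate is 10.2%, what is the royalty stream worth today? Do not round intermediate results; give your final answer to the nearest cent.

€38919.15

D_1 = 1332.84000
D_2 = 1531.43316
D_3 = 1759.61670
D_4 = 2021.79959
Terminal value at year 4: TV = D_4×(1+g_2)/(r−g_2) = 2141.08577/0.043 = 49792.69221
P_0 = D_1/(1+r)^1 + D_2/(1+r)^2 + D_3/(1+r)^3 + D_4/(1+r)^4 + TV/(1+r)^4
    = 1209.47368 + 1261.05741 + 1314.84116 + 1370.91878 + 33762.86020 = 38919.15123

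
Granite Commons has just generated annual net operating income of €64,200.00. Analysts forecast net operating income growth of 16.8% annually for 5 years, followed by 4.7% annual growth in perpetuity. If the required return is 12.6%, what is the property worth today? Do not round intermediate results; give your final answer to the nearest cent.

€1380583.07

D_1 = 74985.60000
D_2 = 87583.18080
D_3 = 102297.15517
D_4 = 119483.07724
D_5 = 139556.23422
Terminal value at year 5: TV = D_5×(1+g_2)/(r−g_2) = 146115.37723/0.079 = 1849561.73708
P_0 = D_1/(1+r)^1 + D_2/(1+r)^2 + D_3/(1+r)^3 + D_4/(1+r)^4 + D_5/(1+r)^5 + TV/(1+r)^5
    = 66594.67140 + 69078.66448 + 71655.31093 + 74328.06675 + 77100.51685 + 1021825.83720 = 1380583.06761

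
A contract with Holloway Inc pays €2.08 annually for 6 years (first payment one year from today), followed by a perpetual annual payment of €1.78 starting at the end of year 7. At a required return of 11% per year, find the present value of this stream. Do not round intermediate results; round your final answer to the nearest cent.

€17.45

PV of 6-year annuity: €2.08 × [1 − (1+0.11)^−6] / 0.11 = 8.79952
Perpetuity value at year 6: €1.78 / 0.11 = 16.18182
PV of perpetuity: 16.18182 / (1+0.11)^6 = 8.65146
Total PV = 8.79952 + 8.65146 = 17.45098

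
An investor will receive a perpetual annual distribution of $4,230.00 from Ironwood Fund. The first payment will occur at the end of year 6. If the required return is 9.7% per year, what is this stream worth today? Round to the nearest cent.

Value at end of year 5: C / r = $4,230.00 / 0.097 = $43,608.2474
Discount to today: PV = $43,608.2474 / (1 + 0.097)^5 = $43,608.2474 / 1.588668 = $27,449.57

$27449.57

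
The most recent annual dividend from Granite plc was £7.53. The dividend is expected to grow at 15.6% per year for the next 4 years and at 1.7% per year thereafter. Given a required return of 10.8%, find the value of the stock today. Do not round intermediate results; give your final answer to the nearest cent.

£133.24

D_1 = 8.70468
D_2 = 10.06261
D_3 = 11.63238
D_4 = 13.44703
Terminal value at year 4: TV = D_4×(1+g_2)/(r−g_2) = 13.67563/0.091 = 150.28162
P_0 = D_1/(1+r)^1 + D_2/(1+r)^2 + D_3/(1+r)^3 + D_4/(1+r)^4 + TV/(1+r)^4
    = 7.85621 + 8.19655 + 8.55164 + 8.92210 + 99.71186 = 133.23836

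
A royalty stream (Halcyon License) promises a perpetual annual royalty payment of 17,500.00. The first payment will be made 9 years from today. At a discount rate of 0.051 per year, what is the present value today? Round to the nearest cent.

230486.85

Value at end of year 8: C / r = 17,500.00 / 0.051 = 343,137.2549
Discount to today: PV = 343,137.2549 / (1 + 0.051)^8 = 343,137.2549 / 1.488750 = 230,486.85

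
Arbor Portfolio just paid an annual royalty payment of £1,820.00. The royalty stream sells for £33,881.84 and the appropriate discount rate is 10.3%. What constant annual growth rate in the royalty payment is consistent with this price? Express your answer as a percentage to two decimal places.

P = D₀(1+g)/(r−g) ⇒ P(r−g) = D₀(1+g) ⇒ g(P+D₀) = P·r − D₀
g = (P·r − D₀)/(P + D₀) = (£33,881.84×0.103 − £1,820.00) / (£33,881.84 + £1,820.00) = 0.046772

4.68%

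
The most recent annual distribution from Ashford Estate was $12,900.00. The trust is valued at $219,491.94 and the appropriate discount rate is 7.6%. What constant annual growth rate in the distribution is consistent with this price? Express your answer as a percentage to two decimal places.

P = D₀(1+g)/(r−g) ⇒ P(r−g) = D₀(1+g) ⇒ g(P+D₀) = P·r − D₀
g = (P·r − D₀)/(P + D₀) = ($219,491.94×0.076 − $12,900.00) / ($219,491.94 + $12,900.00) = 0.016272

1.63%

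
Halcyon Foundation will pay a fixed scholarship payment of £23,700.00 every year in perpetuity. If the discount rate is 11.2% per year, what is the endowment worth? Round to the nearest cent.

£211607.14

Level perpetuity: PV = C / r = £23,700.00 / 0.112 = £211,607.14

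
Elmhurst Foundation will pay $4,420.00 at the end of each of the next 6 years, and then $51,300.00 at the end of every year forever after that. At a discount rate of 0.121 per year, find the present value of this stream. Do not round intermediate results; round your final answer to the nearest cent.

$231768.82

PV of 6-year annuity: $4,420.00 × [1 − (1+0.121)^−6] / 0.121 = 18121.06898
Perpetuity value at year 6: $51,300.00 / 0.121 = 423966.94215
PV of perpetuity: 423966.94215 / (1+0.121)^6 = 213647.74791
Total PV = 18121.06898 + 213647.74791 = 231768.81689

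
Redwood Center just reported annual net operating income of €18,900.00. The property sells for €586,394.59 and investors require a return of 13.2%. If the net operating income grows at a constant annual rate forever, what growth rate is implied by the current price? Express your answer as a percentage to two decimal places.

9.67%

P = D₀(1+g)/(r−g) ⇒ P(r−g) = D₀(1+g) ⇒ g(P+D₀) = P·r − D₀
g = (P·r − D₀)/(P + D₀) = (€586,394.59×0.132 − €18,900.00) / (€586,394.59 + €18,900.00) = 0.096654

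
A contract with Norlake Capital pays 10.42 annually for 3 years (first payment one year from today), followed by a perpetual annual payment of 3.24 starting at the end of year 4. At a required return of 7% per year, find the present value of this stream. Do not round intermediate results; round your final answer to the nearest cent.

PV of 3-year annuity: 10.42 × [1 − (1+0.07)^−3] / 0.07 = 27.34537
Perpetuity value at year 3: 3.24 / 0.07 = 46.28571
PV of perpetuity: 46.28571 / (1+0.07)^3 = 37.78293
Total PV = 27.34537 + 37.78293 = 65.12830

65.13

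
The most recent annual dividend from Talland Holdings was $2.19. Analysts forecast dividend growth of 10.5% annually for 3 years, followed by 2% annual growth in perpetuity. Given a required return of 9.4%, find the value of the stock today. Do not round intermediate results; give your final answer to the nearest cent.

$37.81

D_1 = 2.41995
D_2 = 2.67404
D_3 = 2.95482
Terminal value at year 3: TV = D_3×(1+g_2)/(r−g_2) = 3.01392/0.074 = 40.72859
P_0 = D_1/(1+r)^1 + D_2/(1+r)^2 + D_3/(1+r)^3 + TV/(1+r)^3
    = 2.21202 + 2.23426 + 2.25673 + 31.10623 = 37.80924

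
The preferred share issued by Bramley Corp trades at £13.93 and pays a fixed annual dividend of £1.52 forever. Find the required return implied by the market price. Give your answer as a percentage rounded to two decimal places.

P = C/r ⇒ r = C/P = £1.52/£13.93 = 0.109117

10.91%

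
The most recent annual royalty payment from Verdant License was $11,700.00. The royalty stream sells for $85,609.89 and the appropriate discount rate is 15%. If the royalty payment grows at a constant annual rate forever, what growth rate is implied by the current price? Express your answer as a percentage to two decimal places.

P = D₀(1+g)/(r−g) ⇒ P(r−g) = D₀(1+g) ⇒ g(P+D₀) = P·r − D₀
g = (P·r − D₀)/(P + D₀) = ($85,609.89×0.15 − $11,700.00) / ($85,609.89 + $11,700.00) = 0.011730

1.17%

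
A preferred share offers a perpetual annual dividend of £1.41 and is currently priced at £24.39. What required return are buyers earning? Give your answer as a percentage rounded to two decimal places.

P = C/r ⇒ r = C/P = £1.41/£24.39 = 0.057811

5.78%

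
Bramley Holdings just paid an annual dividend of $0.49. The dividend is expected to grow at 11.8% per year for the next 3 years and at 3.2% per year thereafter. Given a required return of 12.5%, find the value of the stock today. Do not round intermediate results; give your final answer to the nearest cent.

$6.79

D_1 = 0.54782
D_2 = 0.61246
D_3 = 0.68473
Terminal value at year 3: TV = D_3×(1+g_2)/(r−g_2) = 0.70664/0.093 = 7.59833
P_0 = D_1/(1+r)^1 + D_2/(1+r)^2 + D_3/(1+r)^3 + TV/(1+r)^3
    = 0.48695 + 0.48392 + 0.48091 + 5.33655 = 6.78833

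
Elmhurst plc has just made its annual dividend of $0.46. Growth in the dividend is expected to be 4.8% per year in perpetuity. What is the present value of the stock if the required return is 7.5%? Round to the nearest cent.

$17.85

D₁ = D₀ × (1 + g) = $0.46 × 1.048 = $0.4821
Growing perpetuity: P = D₁ / (r − g) = $0.4821 / (0.075 − 0.048) = $17.85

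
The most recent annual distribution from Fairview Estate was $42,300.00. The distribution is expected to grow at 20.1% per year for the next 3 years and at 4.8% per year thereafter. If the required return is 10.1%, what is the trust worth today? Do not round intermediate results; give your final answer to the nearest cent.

$1237036.80

D_1 = 50802.30000
D_2 = 61013.56230
D_3 = 73277.28832
Terminal value at year 3: TV = D_3×(1+g_2)/(r−g_2) = 76794.59816/0.053 = 1448954.68230
P_0 = D_1/(1+r)^1 + D_2/(1+r)^2 + D_3/(1+r)^3 + TV/(1+r)^3
    = 46141.96185 + 50332.87574 + 54904.43575 + 1085657.52197 = 1237036.79530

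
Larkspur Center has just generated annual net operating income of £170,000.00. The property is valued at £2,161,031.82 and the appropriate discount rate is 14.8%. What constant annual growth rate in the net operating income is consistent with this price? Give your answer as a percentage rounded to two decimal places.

6.43%

P = D₀(1+g)/(r−g) ⇒ P(r−g) = D₀(1+g) ⇒ g(P+D₀) = P·r − D₀
g = (P·r − D₀)/(P + D₀) = (£2,161,031.82×0.148 − £170,000.00) / (£2,161,031.82 + £170,000.00) = 0.064277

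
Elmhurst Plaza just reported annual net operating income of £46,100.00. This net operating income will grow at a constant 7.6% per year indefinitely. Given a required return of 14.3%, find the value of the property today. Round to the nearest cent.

£740352.24

D₁ = D₀ × (1 + g) = £46,100.00 × 1.076 = £49,603.6000
Growing perpetuity: P = D₁ / (r − g) = £49,603.6000 / (0.143 − 0.076) = £740,352.24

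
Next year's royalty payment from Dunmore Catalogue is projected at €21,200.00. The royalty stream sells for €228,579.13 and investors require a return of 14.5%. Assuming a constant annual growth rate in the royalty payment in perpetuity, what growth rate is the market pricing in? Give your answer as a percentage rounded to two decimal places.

5.23%

P = D₁/(r−g) ⇒ g = r − D₁/P = 0.145 − €21,200.00/€228,579.13 = 0.052253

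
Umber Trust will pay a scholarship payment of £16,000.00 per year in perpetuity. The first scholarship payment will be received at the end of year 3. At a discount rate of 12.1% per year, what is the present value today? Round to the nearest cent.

£105226.08

Value at end of year 2: C / r = £16,000.00 / 0.121 = £132,231.4050
Discount to today: PV = £132,231.4050 / (1 + 0.121)^2 = £132,231.4050 / 1.256641 = £105,226.08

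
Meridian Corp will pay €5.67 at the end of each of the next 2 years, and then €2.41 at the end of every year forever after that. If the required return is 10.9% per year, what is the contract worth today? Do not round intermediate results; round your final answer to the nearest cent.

PV of 2-year annuity: €5.67 × [1 − (1+0.109)^−2] / 0.109 = 9.72292
Perpetuity value at year 2: €2.41 / 0.109 = 22.11009
PV of perpetuity: 22.11009 / (1+0.109)^2 = 17.97742
Total PV = 9.72292 + 17.97742 = 27.70034

€27.70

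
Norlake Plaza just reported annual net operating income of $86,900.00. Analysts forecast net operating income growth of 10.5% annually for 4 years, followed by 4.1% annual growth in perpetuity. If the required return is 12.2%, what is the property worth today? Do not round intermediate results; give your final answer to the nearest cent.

$1385293.68

D_1 = 96024.50000
D_2 = 106107.07250
D_3 = 117248.31511
D_4 = 129559.38820
Terminal value at year 4: TV = D_4×(1+g_2)/(r−g_2) = 134871.32312/0.081 = 1665078.06315
P_0 = D_1/(1+r)^1 + D_2/(1+r)^2 + D_3/(1+r)^3 + D_4/(1+r)^4 + TV/(1+r)^4
    = 85583.33333 + 84286.61616 + 83009.54622 + 81751.82582 + 1050662.35409 = 1385293.67563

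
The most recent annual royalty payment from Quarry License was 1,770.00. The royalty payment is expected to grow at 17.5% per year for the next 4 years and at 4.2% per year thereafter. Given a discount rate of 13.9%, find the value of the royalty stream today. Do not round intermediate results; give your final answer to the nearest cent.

29191.46

D_1 = 2079.75000
D_2 = 2443.70625
D_3 = 2871.35484
D_4 = 3373.84194
Terminal value at year 4: TV = D_4×(1+g_2)/(r−g_2) = 3515.54330/0.097 = 36242.71446
P_0 = D_1/(1+r)^1 + D_2/(1+r)^2 + D_3/(1+r)^3 + D_4/(1+r)^4 + TV/(1+r)^4
    = 1825.94381 + 1883.65582 + 1943.19191 + 2004.60974 + 21534.05516 = 29191.45644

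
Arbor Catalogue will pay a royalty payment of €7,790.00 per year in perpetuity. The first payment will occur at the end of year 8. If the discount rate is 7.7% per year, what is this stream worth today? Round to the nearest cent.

€60191.73

Value at end of year 7: C / r = €7,790.00 / 0.077 = €101,168.8312
Discount to today: PV = €101,168.8312 / (1 + 0.077)^7 = €101,168.8312 / 1.680776 = €60,191.73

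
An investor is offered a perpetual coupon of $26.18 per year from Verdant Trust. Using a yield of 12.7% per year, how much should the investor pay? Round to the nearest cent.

$206.14

Level perpetuity: PV = C / r = $26.18 / 0.127 = $206.14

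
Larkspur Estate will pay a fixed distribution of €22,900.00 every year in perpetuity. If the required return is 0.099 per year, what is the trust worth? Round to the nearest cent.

€231313.13

Level perpetuity: PV = C / r = €22,900.00 / 0.099 = €231,313.13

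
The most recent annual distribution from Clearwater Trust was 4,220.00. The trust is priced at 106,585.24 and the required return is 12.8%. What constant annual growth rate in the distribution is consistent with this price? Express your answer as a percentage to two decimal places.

P = D₀(1+g)/(r−g) ⇒ P(r−g) = D₀(1+g) ⇒ g(P+D₀) = P·r − D₀
g = (P·r − D₀)/(P + D₀) = (106,585.24×0.128 − 4,220.00) / (106,585.24 + 4,220.00) = 0.085040

8.50%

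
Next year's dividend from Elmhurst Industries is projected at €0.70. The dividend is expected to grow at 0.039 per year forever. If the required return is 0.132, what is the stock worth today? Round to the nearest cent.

Growing perpetuity: P = D₁ / (r − g) = €0.7000 / (0.132 − 0.039) = €7.53

€7.53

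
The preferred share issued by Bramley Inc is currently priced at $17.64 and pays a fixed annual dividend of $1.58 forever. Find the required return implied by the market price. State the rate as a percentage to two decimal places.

8.96%

P = C/r ⇒ r = C/P = $1.58/$17.64 = 0.089569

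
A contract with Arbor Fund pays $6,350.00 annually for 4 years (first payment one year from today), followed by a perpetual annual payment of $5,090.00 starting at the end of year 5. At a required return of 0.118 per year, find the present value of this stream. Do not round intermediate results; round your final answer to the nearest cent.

PV of 4-year annuity: $6,350.00 × [1 − (1+0.118)^−4] / 0.118 = 19368.69299
Perpetuity value at year 4: $5,090.00 / 0.118 = 43135.59322
PV of perpetuity: 43135.59322 / (1+0.118)^4 = 27610.13695
Total PV = 19368.69299 + 27610.13695 = 46978.82994

$46978.83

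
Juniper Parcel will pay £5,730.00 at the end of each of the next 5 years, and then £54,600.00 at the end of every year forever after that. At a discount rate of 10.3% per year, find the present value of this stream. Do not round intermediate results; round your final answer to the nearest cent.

£346252.44

PV of 5-year annuity: £5,730.00 × [1 − (1+0.103)^−5] / 0.103 = 21555.75643
Perpetuity value at year 5: £54,600.00 / 0.103 = 530097.08738
PV of perpetuity: 530097.08738 / (1+0.103)^5 = 324696.68582
Total PV = 21555.75643 + 324696.68582 = 346252.44224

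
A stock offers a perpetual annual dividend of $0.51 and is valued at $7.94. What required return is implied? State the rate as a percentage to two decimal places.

6.42%

P = C/r ⇒ r = C/P = $0.51/$7.94 = 0.064232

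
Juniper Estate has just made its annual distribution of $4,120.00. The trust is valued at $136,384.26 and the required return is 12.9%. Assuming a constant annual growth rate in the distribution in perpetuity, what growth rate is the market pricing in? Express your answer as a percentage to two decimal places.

P = D₀(1+g)/(r−g) ⇒ P(r−g) = D₀(1+g) ⇒ g(P+D₀) = P·r − D₀
g = (P·r − D₀)/(P + D₀) = ($136,384.26×0.129 − $4,120.00) / ($136,384.26 + $4,120.00) = 0.095894

9.59%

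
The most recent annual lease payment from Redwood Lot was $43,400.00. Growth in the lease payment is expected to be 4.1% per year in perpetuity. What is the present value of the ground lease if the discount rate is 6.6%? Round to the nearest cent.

$1807176.00

D₁ = D₀ × (1 + g) = $43,400.00 × 1.041 = $45,179.4000
Growing perpetuity: P = D₁ / (r − g) = $45,179.4000 / (0.066 − 0.041) = $1,807,176.00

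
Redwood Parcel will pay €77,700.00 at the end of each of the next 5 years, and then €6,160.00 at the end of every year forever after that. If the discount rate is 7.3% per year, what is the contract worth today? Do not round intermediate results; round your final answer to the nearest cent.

PV of 5-year annuity: €77,700.00 × [1 − (1+0.073)^−5] / 0.073 = 316042.54629
Perpetuity value at year 5: €6,160.00 / 0.073 = 84383.56164
PV of perpetuity: 84383.56164 / (1+0.073)^5 = 59327.93635
Total PV = 316042.54629 + 59327.93635 = 375370.48264

€375370.48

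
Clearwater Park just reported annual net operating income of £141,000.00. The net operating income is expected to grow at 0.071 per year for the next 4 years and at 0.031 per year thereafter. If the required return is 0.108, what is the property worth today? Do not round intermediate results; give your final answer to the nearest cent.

D_1 = 151011.00000
D_2 = 161732.78100
D_3 = 173215.80845
D_4 = 185514.13085
Terminal value at year 4: TV = D_4×(1+g_2)/(r−g_2) = 191265.06891/0.077 = 2483961.93386
P_0 = D_1/(1+r)^1 + D_2/(1+r)^2 + D_3/(1+r)^3 + D_4/(1+r)^4 + TV/(1+r)^4
    = 136291.51625 + 131740.26525 + 127340.99647 + 123088.63467 + 1648108.86163 = 2166570.27427

£2166570.27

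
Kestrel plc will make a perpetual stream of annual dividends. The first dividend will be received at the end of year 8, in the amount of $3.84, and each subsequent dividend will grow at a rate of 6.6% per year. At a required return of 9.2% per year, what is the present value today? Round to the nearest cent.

$79.76

Value at end of year 7: C₁ / (r − g) = $3.84 / (0.092 − 0.066) = $147.6923
Discount to today: PV = $147.6923 / (1 + 0.092)^7 = $147.6923 / 1.851648 = $79.76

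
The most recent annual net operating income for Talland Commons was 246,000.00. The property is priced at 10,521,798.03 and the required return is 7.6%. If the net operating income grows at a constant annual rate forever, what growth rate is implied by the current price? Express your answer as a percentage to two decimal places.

5.14%

P = D₀(1+g)/(r−g) ⇒ P(r−g) = D₀(1+g) ⇒ g(P+D₀) = P·r − D₀
g = (P·r − D₀)/(P + D₀) = (10,521,798.03×0.076 − 246,000.00) / (10,521,798.03 + 246,000.00) = 0.051418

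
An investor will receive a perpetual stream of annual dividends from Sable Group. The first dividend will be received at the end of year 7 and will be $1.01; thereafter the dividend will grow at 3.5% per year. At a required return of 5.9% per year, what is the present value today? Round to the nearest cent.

$29.84

Value at end of year 6: C₁ / (r − g) = $1.01 / (0.059 − 0.035) = $42.0833
Discount to today: PV = $42.0833 / (1 + 0.059)^6 = $42.0833 / 1.410509 = $29.84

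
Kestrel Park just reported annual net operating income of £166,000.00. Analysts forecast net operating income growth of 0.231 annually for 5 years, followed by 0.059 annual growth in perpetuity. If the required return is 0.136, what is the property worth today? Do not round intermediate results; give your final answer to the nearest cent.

£4474191.77

D_1 = 204346.00000
D_2 = 251549.92600
D_3 = 309657.95891
D_4 = 381188.94741
D_5 = 469243.59427
Terminal value at year 5: TV = D_5×(1+g_2)/(r−g_2) = 496928.96633/0.077 = 6453622.93932
P_0 = D_1/(1+r)^1 + D_2/(1+r)^2 + D_3/(1+r)^3 + D_4/(1+r)^4 + D_5/(1+r)^5 + TV/(1+r)^5
    = 179882.04225 + 194924.99473 + 211225.94059 + 228890.08175 + 248031.41781 + 3411237.29175 = 4474191.76889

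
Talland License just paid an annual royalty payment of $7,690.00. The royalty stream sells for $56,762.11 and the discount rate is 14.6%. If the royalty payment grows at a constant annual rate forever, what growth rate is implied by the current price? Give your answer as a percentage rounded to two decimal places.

P = D₀(1+g)/(r−g) ⇒ P(r−g) = D₀(1+g) ⇒ g(P+D₀) = P·r − D₀
g = (P·r − D₀)/(P + D₀) = ($56,762.11×0.146 − $7,690.00) / ($56,762.11 + $7,690.00) = 0.009267

0.93%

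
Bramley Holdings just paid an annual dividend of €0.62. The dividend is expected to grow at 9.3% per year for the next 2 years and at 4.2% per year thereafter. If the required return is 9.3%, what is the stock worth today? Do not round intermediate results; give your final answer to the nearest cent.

€13.91

D_1 = 0.67766
D_2 = 0.74068
Terminal value at year 2: TV = D_2×(1+g_2)/(r−g_2) = 0.77179/0.051 = 15.13316
P_0 = D_1/(1+r)^1 + D_2/(1+r)^2 + TV/(1+r)^2
    = 0.62000 + 0.62000 + 12.66745 = 13.90745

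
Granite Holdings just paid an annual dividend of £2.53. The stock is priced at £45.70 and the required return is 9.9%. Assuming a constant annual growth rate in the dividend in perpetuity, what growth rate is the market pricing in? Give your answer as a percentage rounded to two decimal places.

4.13%

P = D₀(1+g)/(r−g) ⇒ P(r−g) = D₀(1+g) ⇒ g(P+D₀) = P·r − D₀
g = (P·r − D₀)/(P + D₀) = (£45.70×0.099 − £2.53) / (£45.70 + £2.53) = 0.041350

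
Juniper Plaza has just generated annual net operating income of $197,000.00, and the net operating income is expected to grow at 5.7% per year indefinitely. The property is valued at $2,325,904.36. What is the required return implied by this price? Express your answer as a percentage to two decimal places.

D₁ = $197,000.00 × 1.057 = $208,229.0000
P = D₁/(r − g) ⇒ r = D₁/P + g = $208,229.0000/$2,325,904.36 + 0.057 = 0.089526 + 0.057 = 0.146526

14.65%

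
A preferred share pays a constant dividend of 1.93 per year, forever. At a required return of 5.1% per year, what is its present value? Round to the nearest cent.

Level perpetuity: PV = C / r = 1.93 / 0.051 = 37.84

37.84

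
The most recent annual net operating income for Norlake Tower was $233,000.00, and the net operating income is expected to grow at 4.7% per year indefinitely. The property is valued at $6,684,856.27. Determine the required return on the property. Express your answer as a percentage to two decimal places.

8.35%

D₁ = $233,000.00 × 1.047 = $243,951.0000
P = D₁/(r − g) ⇒ r = D₁/P + g = $243,951.0000/$6,684,856.27 + 0.047 = 0.036493 + 0.047 = 0.083493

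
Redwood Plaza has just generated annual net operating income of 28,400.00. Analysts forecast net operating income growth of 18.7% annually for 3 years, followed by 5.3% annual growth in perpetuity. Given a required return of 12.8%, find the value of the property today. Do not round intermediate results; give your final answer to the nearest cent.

D_1 = 33710.80000
D_2 = 40014.71960
D_3 = 47497.47217
Terminal value at year 3: TV = D_3×(1+g_2)/(r−g_2) = 50014.83819/0.075 = 666864.50920
P_0 = D_1/(1+r)^1 + D_2/(1+r)^2 + D_3/(1+r)^3 + TV/(1+r)^3
    = 29885.46099 + 31448.61897 + 33093.53787 + 464633.27170 = 559060.88953

559060.89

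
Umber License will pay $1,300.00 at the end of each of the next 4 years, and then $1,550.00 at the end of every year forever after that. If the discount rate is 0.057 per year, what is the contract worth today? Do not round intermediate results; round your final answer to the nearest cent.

$26320.72

PV of 4-year annuity: $1,300.00 × [1 − (1+0.057)^−4] / 0.057 = 4535.75545
Perpetuity value at year 4: $1,550.00 / 0.057 = 27192.98246
PV of perpetuity: 27192.98246 / (1+0.057)^4 = 21784.96634
Total PV = 4535.75545 + 21784.96634 = 26320.72179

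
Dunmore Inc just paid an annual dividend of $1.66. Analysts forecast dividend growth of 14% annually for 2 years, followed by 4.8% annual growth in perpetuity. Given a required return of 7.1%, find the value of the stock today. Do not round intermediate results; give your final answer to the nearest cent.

D_1 = 1.89240
D_2 = 2.15734
Terminal value at year 2: TV = D_2×(1+g_2)/(r−g_2) = 2.26089/0.023 = 98.29948
P_0 = D_1/(1+r)^1 + D_2/(1+r)^2 + TV/(1+r)^2
    = 1.76695 + 1.88078 + 85.69832 = 89.34605

$89.35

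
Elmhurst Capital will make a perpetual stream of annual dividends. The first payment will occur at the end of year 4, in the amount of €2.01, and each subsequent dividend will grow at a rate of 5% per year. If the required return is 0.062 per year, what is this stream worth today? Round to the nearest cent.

€139.84

Value at end of year 3: C₁ / (r − g) = €2.01 / (0.062 − 0.05) = €167.5000
Discount to today: PV = €167.5000 / (1 + 0.062)^3 = €167.5000 / 1.197770 = €139.84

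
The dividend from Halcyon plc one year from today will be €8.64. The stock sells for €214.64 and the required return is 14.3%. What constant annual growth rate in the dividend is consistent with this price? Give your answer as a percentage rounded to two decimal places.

P = D₁/(r−g) ⇒ g = r − D₁/P = 0.143 − €8.64/€214.64 = 0.102747

10.27%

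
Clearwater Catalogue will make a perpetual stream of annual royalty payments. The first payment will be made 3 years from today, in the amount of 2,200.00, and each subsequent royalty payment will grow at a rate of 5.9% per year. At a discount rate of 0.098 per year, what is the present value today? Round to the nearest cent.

46790.04

Value at end of year 2: C₁ / (r − g) = 2,200.00 / (0.098 − 0.059) = 56,410.2564
Discount to today: PV = 56,410.2564 / (1 + 0.098)^2 = 56,410.2564 / 1.205604 = 46,790.04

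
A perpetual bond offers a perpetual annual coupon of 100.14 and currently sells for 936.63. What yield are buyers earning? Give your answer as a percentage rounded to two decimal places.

10.69%

P = C/r ⇒ r = C/P = 100.14/936.63 = 0.106915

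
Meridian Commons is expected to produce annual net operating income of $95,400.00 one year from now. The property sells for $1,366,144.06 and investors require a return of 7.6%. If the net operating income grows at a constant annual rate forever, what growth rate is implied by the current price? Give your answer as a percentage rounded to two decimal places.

0.62%

P = D₁/(r−g) ⇒ g = r − D₁/P = 0.076 − $95,400.00/$1,366,144.06 = 0.006168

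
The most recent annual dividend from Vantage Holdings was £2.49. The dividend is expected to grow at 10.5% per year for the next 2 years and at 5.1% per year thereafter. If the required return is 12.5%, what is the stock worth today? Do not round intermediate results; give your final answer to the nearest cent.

£38.97

D_1 = 2.75145
D_2 = 3.04035
Terminal value at year 2: TV = D_2×(1+g_2)/(r−g_2) = 3.19541/0.074 = 43.18122
P_0 = D_1/(1+r)^1 + D_2/(1+r)^2 + TV/(1+r)^2
    = 2.44573 + 2.40225 + 34.11849 = 38.96648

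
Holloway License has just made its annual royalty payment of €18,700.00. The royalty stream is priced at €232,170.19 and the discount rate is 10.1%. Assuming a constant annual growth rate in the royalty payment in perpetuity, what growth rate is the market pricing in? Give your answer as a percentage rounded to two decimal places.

1.89%

P = D₀(1+g)/(r−g) ⇒ P(r−g) = D₀(1+g) ⇒ g(P+D₀) = P·r − D₀
g = (P·r − D₀)/(P + D₀) = (€232,170.19×0.101 − €18,700.00) / (€232,170.19 + €18,700.00) = 0.018931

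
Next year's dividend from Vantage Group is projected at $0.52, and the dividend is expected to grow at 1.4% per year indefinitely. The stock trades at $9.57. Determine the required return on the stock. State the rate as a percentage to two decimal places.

P = D₁/(r − g) ⇒ r = D₁/P + g = $0.5200/$9.57 + 0.014 = 0.054336 + 0.014 = 0.068336

6.83%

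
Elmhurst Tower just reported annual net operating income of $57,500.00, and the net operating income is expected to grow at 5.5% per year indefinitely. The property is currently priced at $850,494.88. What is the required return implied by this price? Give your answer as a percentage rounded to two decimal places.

12.63%

D₁ = $57,500.00 × 1.055 = $60,662.5000
P = D₁/(r − g) ⇒ r = D₁/P + g = $60,662.5000/$850,494.88 + 0.055 = 0.071326 + 0.055 = 0.126326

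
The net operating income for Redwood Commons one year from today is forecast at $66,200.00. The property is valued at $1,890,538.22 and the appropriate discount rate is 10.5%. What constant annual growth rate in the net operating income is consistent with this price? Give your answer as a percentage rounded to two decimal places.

7.00%

P = D₁/(r−g) ⇒ g = r − D₁/P = 0.105 − $66,200.00/$1,890,538.22 = 0.069984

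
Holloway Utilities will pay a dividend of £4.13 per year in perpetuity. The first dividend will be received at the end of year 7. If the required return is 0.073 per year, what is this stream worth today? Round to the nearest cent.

Value at end of year 6: C / r = £4.13 / 0.073 = £56.5753
Discount to today: PV = £56.5753 / (1 + 0.073)^6 = £56.5753 / 1.526154 = £37.07

£37.07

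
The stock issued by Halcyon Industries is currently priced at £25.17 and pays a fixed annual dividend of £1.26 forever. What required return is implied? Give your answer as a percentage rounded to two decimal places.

5.01%

P = C/r ⇒ r = C/P = £1.26/£25.17 = 0.050060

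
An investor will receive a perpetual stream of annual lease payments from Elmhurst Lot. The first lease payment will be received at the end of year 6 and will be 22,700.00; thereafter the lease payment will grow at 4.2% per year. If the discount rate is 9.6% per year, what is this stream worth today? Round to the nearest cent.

265814.90

Value at end of year 5: C₁ / (r − g) = 22,700.00 / (0.096 − 0.042) = 420,370.3704
Discount to today: PV = 420,370.3704 / (1 + 0.096)^5 = 420,370.3704 / 1.581440 = 265,814.90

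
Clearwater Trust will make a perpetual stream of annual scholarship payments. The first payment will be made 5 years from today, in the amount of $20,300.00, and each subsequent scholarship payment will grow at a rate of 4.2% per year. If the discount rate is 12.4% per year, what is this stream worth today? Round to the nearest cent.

$155101.84

Value at end of year 4: C₁ / (r − g) = $20,300.00 / (0.124 − 0.042) = $247,560.9756
Discount to today: PV = $247,560.9756 / (1 + 0.124)^4 = $247,560.9756 / 1.596119 = $155,101.84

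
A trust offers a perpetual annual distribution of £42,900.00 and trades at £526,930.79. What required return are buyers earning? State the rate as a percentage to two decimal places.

P = C/r ⇒ r = C/P = £42,900.00/£526,930.79 = 0.081415

8.14%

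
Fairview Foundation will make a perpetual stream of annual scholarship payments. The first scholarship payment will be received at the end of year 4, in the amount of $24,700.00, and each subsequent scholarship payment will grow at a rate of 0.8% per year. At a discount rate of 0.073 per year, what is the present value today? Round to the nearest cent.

Value at end of year 3: C₁ / (r − g) = $24,700.00 / (0.073 − 0.008) = $380,000.0000
Discount to today: PV = $380,000.0000 / (1 + 0.073)^3 = $380,000.0000 / 1.235376 = $307,598.65

$307598.65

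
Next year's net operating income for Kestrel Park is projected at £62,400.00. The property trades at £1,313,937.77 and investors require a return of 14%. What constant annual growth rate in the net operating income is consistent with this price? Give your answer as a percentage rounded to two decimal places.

9.25%

P = D₁/(r−g) ⇒ g = r − D₁/P = 0.14 − £62,400.00/£1,313,937.77 = 0.092509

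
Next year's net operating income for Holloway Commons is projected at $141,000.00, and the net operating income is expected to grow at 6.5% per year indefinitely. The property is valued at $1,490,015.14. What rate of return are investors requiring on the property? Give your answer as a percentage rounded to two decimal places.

P = D₁/(r − g) ⇒ r = D₁/P + g = $141,000.0000/$1,490,015.14 + 0.065 = 0.094630 + 0.065 = 0.159630

15.96%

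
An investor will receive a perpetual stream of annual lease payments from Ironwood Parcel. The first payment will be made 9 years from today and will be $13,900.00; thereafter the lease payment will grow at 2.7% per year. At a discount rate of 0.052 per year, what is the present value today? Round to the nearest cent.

$370637.09

Value at end of year 8: C₁ / (r − g) = $13,900.00 / (0.052 − 0.027) = $556,000.0000
Discount to today: PV = $556,000.0000 / (1 + 0.052)^8 = $556,000.0000 / 1.500120 = $370,637.09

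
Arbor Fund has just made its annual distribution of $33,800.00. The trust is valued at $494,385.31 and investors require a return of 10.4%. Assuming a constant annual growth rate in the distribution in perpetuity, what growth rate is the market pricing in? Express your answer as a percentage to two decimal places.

3.34%

P = D₀(1+g)/(r−g) ⇒ P(r−g) = D₀(1+g) ⇒ g(P+D₀) = P·r − D₀
g = (P·r − D₀)/(P + D₀) = ($494,385.31×0.104 − $33,800.00) / ($494,385.31 + $33,800.00) = 0.033352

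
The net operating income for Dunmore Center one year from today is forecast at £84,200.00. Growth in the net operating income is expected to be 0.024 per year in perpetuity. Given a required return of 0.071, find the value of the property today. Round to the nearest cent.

£1791489.36

Growing perpetuity: P = D₁ / (r − g) = £84,200.0000 / (0.071 − 0.024) = £1,791,489.36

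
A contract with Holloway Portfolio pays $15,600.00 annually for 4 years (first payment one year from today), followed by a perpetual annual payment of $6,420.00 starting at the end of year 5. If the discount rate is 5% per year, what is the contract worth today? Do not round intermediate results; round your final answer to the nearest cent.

$160951.83

PV of 4-year annuity: $15,600.00 × [1 − (1+0.05)^−4] / 0.05 = 55316.82786
Perpetuity value at year 4: $6,420.00 / 0.05 = 128400.00000
PV of perpetuity: 128400.00000 / (1+0.05)^4 = 105634.99776
Total PV = 55316.82786 + 105634.99776 = 160951.82563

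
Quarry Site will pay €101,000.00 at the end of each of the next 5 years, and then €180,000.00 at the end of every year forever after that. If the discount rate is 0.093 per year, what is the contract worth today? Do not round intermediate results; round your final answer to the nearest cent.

€1630578.49

PV of 5-year annuity: €101,000.00 × [1 − (1+0.093)^−5] / 0.093 = 389815.73990
Perpetuity value at year 5: €180,000.00 / 0.093 = 1935483.87097
PV of perpetuity: 1935483.87097 / (1+0.093)^5 = 1240762.75036
Total PV = 389815.73990 + 1240762.75036 = 1630578.49026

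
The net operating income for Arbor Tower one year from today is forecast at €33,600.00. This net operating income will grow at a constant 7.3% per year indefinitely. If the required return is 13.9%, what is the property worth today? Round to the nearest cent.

€509090.91

Growing perpetuity: P = D₁ / (r − g) = €33,600.0000 / (0.139 − 0.073) = €509,090.91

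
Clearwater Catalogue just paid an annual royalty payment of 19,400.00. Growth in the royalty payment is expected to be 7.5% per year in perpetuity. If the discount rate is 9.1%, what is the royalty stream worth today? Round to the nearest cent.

1303437.50

D₁ = D₀ × (1 + g) = 19,400.00 × 1.075 = 20,855.0000
Growing perpetuity: P = D₁ / (r − g) = 20,855.0000 / (0.091 − 0.075) = 1,303,437.50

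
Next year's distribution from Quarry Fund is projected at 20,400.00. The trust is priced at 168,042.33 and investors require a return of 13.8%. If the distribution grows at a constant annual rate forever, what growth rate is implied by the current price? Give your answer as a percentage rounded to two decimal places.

P = D₁/(r−g) ⇒ g = r − D₁/P = 0.138 − 20,400.00/168,042.33 = 0.016602

1.66%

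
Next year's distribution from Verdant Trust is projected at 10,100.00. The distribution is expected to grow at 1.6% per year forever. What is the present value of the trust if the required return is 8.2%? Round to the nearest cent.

153030.30

Growing perpetuity: P = D₁ / (r − g) = 10,100.0000 / (0.082 − 0.016) = 153,030.30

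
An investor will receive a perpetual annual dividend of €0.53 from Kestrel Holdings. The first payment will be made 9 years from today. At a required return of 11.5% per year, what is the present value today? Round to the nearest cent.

Value at end of year 8: C / r = €0.53 / 0.115 = €4.6087
Discount to today: PV = €4.6087 / (1 + 0.115)^8 = €4.6087 / 2.388905 = €1.93

€1.93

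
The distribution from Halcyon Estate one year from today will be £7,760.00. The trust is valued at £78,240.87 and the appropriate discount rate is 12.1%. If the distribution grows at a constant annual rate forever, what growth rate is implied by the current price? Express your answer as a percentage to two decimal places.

P = D₁/(r−g) ⇒ g = r − D₁/P = 0.121 − £7,760.00/£78,240.87 = 0.021819

2.18%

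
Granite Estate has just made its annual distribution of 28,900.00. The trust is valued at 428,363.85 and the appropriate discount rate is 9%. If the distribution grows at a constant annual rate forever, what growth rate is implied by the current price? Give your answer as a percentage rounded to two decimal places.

2.11%

P = D₀(1+g)/(r−g) ⇒ P(r−g) = D₀(1+g) ⇒ g(P+D₀) = P·r − D₀
g = (P·r − D₀)/(P + D₀) = (428,363.85×0.09 − 28,900.00) / (428,363.85 + 28,900.00) = 0.021110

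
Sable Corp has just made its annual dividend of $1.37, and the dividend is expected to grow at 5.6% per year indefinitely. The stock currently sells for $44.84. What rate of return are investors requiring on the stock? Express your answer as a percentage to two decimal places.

8.83%

D₁ = $1.37 × 1.056 = $1.4467
P = D₁/(r − g) ⇒ r = D₁/P + g = $1.4467/$44.84 + 0.056 = 0.032264 + 0.056 = 0.088264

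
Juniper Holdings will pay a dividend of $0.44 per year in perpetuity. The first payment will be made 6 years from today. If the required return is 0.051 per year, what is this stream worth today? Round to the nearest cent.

Value at end of year 5: C / r = $0.44 / 0.051 = $8.6275
Discount to today: PV = $8.6275 / (1 + 0.051)^5 = $8.6275 / 1.282371 = $6.73

$6.73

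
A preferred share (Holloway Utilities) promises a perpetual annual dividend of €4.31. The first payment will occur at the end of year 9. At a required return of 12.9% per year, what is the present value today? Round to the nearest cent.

€12.66

Value at end of year 8: C / r = €4.31 / 0.129 = €33.4109
Discount to today: PV = €33.4109 / (1 + 0.129)^8 = €33.4109 / 2.639682 = €12.66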